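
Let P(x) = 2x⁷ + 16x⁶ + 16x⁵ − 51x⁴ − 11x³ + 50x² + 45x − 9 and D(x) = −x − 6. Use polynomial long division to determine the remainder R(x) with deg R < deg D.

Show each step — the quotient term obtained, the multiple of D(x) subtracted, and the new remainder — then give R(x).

Step 1: lead(2x⁷ + 16x⁶ + 16x⁵ − 51x⁴ − 11x³ + 50x² + 45x − 9) ÷ lead(D) = 2x⁷ ÷ −x = −2x⁶. Subtract (−2x⁶)·D = 2x⁷ + 12x⁶. Remainder: 4x⁶ + 16x⁵ − 51x⁴ − 11x³ + 50x² + 45x − 9.
Step 2: lead(4x⁶ + 16x⁵ − 51x⁴ − 11x³ + 50x² + 45x − 9) ÷ lead(D) = 4x⁶ ÷ −x = −4x⁵. Subtract (−4x⁵)·D = 4x⁶ + 24x⁵. Remainder: −8x⁵ − 51x⁴ − 11x³ + 50x² + 45x − 9.
Step 3: lead(−8x⁵ − 51x⁴ − 11x³ + 50x² + 45x − 9) ÷ lead(D) = −8x⁵ ÷ −x = 8x⁴. Subtract (8x⁴)·D = −8x⁵ − 48x⁴. Remainder: −3x⁴ − 11x³ + 50x² + 45x − 9.
Step 4: lead(−3x⁴ − 11x³ + 50x² + 45x − 9) ÷ lead(D) = −3x⁴ ÷ −x = 3x³. Subtract (3x³)·D = −3x⁴ − 18x³. Remainder: 7x³ + 50x² + 45x − 9.
Step 5: lead(7x³ + 50x² + 45x − 9) ÷ lead(D) = 7x³ ÷ −x = −7x². Subtract (−7x²)·D = 7x³ + 42x². Remainder: 8x² + 45x − 9.
Step 6: lead(8x² + 45x − 9) ÷ lead(D) = 8x² ÷ −x = −8x. Subtract (−8x)·D = 8x² + 48x. Remainder: −3x − 9.
Step 7: lead(−3x − 9) ÷ lead(D) = −3x ÷ −x = 3. Subtract (3)·D = −3x − 18. Remainder: 9.

R(x) = 9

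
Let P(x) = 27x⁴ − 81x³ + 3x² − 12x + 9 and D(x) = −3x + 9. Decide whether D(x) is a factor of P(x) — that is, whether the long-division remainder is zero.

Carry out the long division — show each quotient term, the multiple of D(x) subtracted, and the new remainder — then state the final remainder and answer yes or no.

Step 1: lead(27x⁴ − 81x³ + 3x² − 12x + 9) ÷ lead(D) = 27x⁴ ÷ −3x = −9x³. Subtract (−9x³)·D = 27x⁴ − 81x³. Remainder: 3x² − 12x + 9.
Step 2: lead(3x² − 12x + 9) ÷ lead(D) = 3x² ÷ −3x = −x. Subtract (−x)·D = 3x² − 9x. Remainder: −3x + 9.
Step 3: lead(−3x + 9) ÷ lead(D) = −3x ÷ −3x = 1. Subtract (1)·D = −3x + 9. Remainder: 0.

R(x) = 0, so D(x) is a factor of P(x). yes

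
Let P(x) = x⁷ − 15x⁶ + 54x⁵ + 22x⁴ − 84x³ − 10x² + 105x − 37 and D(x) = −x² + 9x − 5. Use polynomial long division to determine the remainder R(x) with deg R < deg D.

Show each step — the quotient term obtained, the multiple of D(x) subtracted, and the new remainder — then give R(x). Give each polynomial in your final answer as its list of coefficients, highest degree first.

R = [4, 8]

Step 1: lead(x⁷ − 15x⁶ + 54x⁵ + 22x⁴ − 84x³ − 10x² + 105x − 37) ÷ lead(D) = x⁷ ÷ −x² = −x⁵. Subtract (−x⁵)·D = x⁷ − 9x⁶ + 5x⁵. Remainder: −6x⁶ + 49x⁵ + 22x⁴ − 84x³ − 10x² + 105x − 37.
Step 2: lead(−6x⁶ + 49x⁵ + 22x⁴ − 84x³ − 10x² + 105x − 37) ÷ lead(D) = −6x⁶ ÷ −x² = 6x⁴. Subtract (6x⁴)·D = −6x⁶ + 54x⁵ − 30x⁴. Remainder: −5x⁵ + 52x⁴ − 84x³ − 10x² + 105x − 37.
Step 3: lead(−5x⁵ + 52x⁴ − 84x³ − 10x² + 105x − 37) ÷ lead(D) = −5x⁵ ÷ −x² = 5x³. Subtract (5x³)·D = −5x⁵ + 45x⁴ − 25x³. Remainder: 7x⁴ − 59x³ − 10x² + 105x − 37.
Step 4: lead(7x⁴ − 59x³ − 10x² + 105x − 37) ÷ lead(D) = 7x⁴ ÷ −x² = −7x². Subtract (−7x²)·D = 7x⁴ − 63x³ + 35x². Remainder: 4x³ − 45x² + 105x − 37.
Step 5: lead(4x³ − 45x² + 105x − 37) ÷ lead(D) = 4x³ ÷ −x² = −4x. Subtract (−4x)·D = 4x³ − 36x² + 20x. Remainder: −9x² + 85x − 37.
Step 6: lead(−9x² + 85x − 37) ÷ lead(D) = −9x² ÷ −x² = 9. Subtract (9)·D = −9x² + 81x − 45. Remainder: 4x + 8.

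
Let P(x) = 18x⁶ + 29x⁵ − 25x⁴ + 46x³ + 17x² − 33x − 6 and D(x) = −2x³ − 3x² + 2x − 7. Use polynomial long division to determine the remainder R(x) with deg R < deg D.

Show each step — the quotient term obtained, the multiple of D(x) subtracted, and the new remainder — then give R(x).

R(x) = 2x − 6

Step 1: lead(18x⁶ + 29x⁵ − 25x⁴ + 46x³ + 17x² − 33x − 6) ÷ lead(D) = 18x⁶ ÷ −2x³ = −9x³. Subtract (−9x³)·D = 18x⁶ + 27x⁵ − 18x⁴ + 63x³. Remainder: 2x⁵ − 7x⁴ − 17x³ + 17x² − 33x − 6.
Step 2: lead(2x⁵ − 7x⁴ − 17x³ + 17x² − 33x − 6) ÷ lead(D) = 2x⁵ ÷ −2x³ = −x². Subtract (−x²)·D = 2x⁵ + 3x⁴ − 2x³ + 7x². Remainder: −10x⁴ − 15x³ + 10x² − 33x − 6.
Step 3: lead(−10x⁴ − 15x³ + 10x² − 33x − 6) ÷ lead(D) = −10x⁴ ÷ −2x³ = 5x. Subtract (5x)·D = −10x⁴ − 15x³ + 10x² − 35x. Remainder: 2x − 6.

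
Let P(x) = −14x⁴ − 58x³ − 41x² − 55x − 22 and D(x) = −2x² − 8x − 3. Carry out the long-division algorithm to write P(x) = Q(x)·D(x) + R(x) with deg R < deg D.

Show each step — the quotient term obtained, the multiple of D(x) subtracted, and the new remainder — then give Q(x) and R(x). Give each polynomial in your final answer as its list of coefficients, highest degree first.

Q = [7, 1, 6]; R = [-4, -4]

Step 1: lead(−14x⁴ − 58x³ − 41x² − 55x − 22) ÷ lead(D) = −14x⁴ ÷ −2x² = 7x². Subtract (7x²)·D = −14x⁴ − 56x³ − 21x². Remainder: −2x³ − 20x² − 55x − 22.
Step 2: lead(−2x³ − 20x² − 55x − 22) ÷ lead(D) = −2x³ ÷ −2x² = x. Subtract (x)·D = −2x³ − 8x² − 3x. Remainder: −12x² − 52x − 22.
Step 3: lead(−12x² − 52x − 22) ÷ lead(D) = −12x² ÷ −2x² = 6. Subtract (6)·D = −12x² − 48x − 18. Remainder: −4x − 4.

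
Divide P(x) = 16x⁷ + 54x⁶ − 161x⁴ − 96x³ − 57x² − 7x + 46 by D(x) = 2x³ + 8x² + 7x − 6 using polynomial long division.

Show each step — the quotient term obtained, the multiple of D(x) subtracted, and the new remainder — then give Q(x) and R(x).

Step 1: lead(16x⁷ + 54x⁶ − 161x⁴ − 96x³ − 57x² − 7x + 46) ÷ lead(D) = 16x⁷ ÷ 2x³ = 8x⁴. Subtract (8x⁴)·D = 16x⁷ + 64x⁶ + 56x⁵ − 48x⁴. Remainder: −10x⁶ − 56x⁵ − 113x⁴ − 96x³ − 57x² − 7x + 46.
Step 2: lead(−10x⁶ − 56x⁵ − 113x⁴ − 96x³ − 57x² − 7x + 46) ÷ lead(D) = −10x⁶ ÷ 2x³ = −5x³. Subtract (−5x³)·D = −10x⁶ − 40x⁵ − 35x⁴ + 30x³. Remainder: −16x⁵ − 78x⁴ − 126x³ − 57x² − 7x + 46.
Step 3: lead(−16x⁵ − 78x⁴ − 126x³ − 57x² − 7x + 46) ÷ lead(D) = −16x⁵ ÷ 2x³ = −8x². Subtract (−8x²)·D = −16x⁵ − 64x⁴ − 56x³ + 48x². Remainder: −14x⁴ − 70x³ − 105x² − 7x + 46.
Step 4: lead(−14x⁴ − 70x³ − 105x² − 7x + 46) ÷ lead(D) = −14x⁴ ÷ 2x³ = −7x. Subtract (−7x)·D = −14x⁴ − 56x³ − 49x² + 42x. Remainder: −14x³ − 56x² − 49x + 46.
Step 5: lead(−14x³ − 56x² − 49x + 46) ÷ lead(D) = −14x³ ÷ 2x³ = −7. Subtract (−7)·D = −14x³ − 56x² − 49x + 42. Remainder: 4.

Q(x) = 8x⁴ − 5x³ − 8x² − 7x − 7; R(x) = 4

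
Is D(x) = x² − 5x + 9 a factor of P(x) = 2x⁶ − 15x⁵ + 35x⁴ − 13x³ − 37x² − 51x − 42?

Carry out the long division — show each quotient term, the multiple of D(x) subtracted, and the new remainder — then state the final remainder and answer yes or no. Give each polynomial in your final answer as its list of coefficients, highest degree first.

R = [-4, 3], so D(x) is not a factor of P(x). no

Step 1: lead(2x⁶ − 15x⁵ + 35x⁴ − 13x³ − 37x² − 51x − 42) ÷ lead(D) = 2x⁶ ÷ x² = 2x⁴. Subtract (2x⁴)·D = 2x⁶ − 10x⁵ + 18x⁴. Remainder: −5x⁵ + 17x⁴ − 13x³ − 37x² − 51x − 42.
Step 2: lead(−5x⁵ + 17x⁴ − 13x³ − 37x² − 51x − 42) ÷ lead(D) = −5x⁵ ÷ x² = −5x³. Subtract (−5x³)·D = −5x⁵ + 25x⁴ − 45x³. Remainder: −8x⁴ + 32x³ − 37x² − 51x − 42.
Step 3: lead(−8x⁴ + 32x³ − 37x² − 51x − 42) ÷ lead(D) = −8x⁴ ÷ x² = −8x². Subtract (−8x²)·D = −8x⁴ + 40x³ − 72x². Remainder: −8x³ + 35x² − 51x − 42.
Step 4: lead(−8x³ + 35x² − 51x − 42) ÷ lead(D) = −8x³ ÷ x² = −8x. Subtract (−8x)·D = −8x³ + 40x² − 72x. Remainder: −5x² + 21x − 42.
Step 5: lead(−5x² + 21x − 42) ÷ lead(D) = −5x² ÷ x² = −5. Subtract (−5)·D = −5x² + 25x − 45. Remainder: −4x + 3.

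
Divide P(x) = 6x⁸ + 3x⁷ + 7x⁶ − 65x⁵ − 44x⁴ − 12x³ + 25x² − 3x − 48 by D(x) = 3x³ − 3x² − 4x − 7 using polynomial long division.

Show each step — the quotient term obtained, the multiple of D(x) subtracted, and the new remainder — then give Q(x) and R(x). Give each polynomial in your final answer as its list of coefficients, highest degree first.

Q = [2, 3, 8, -5, -2, 6]; R = [7, -6]

Step 1: lead(6x⁸ + 3x⁷ + 7x⁶ − 65x⁵ − 44x⁴ − 12x³ + 25x² − 3x − 48) ÷ lead(D) = 6x⁸ ÷ 3x³ = 2x⁵. Subtract (2x⁵)·D = 6x⁸ − 6x⁷ − 8x⁶ − 14x⁵. Remainder: 9x⁷ + 15x⁶ − 51x⁵ − 44x⁴ − 12x³ + 25x² − 3x − 48.
Step 2: lead(9x⁷ + 15x⁶ − 51x⁵ − 44x⁴ − 12x³ + 25x² − 3x − 48) ÷ lead(D) = 9x⁷ ÷ 3x³ = 3x⁴. Subtract (3x⁴)·D = 9x⁷ − 9x⁶ − 12x⁵ − 21x⁴. Remainder: 24x⁶ − 39x⁵ − 23x⁴ − 12x³ + 25x² − 3x − 48.
Step 3: lead(24x⁶ − 39x⁵ − 23x⁴ − 12x³ + 25x² − 3x − 48) ÷ lead(D) = 24x⁶ ÷ 3x³ = 8x³. Subtract (8x³)·D = 24x⁶ − 24x⁵ − 32x⁴ − 56x³. Remainder: −15x⁵ + 9x⁴ + 44x³ + 25x² − 3x − 48.
Step 4: lead(−15x⁵ + 9x⁴ + 44x³ + 25x² − 3x − 48) ÷ lead(D) = −15x⁵ ÷ 3x³ = −5x². Subtract (−5x²)·D = −15x⁵ + 15x⁴ + 20x³ + 35x². Remainder: −6x⁴ + 24x³ − 10x² − 3x − 48.
Step 5: lead(−6x⁴ + 24x³ − 10x² − 3x − 48) ÷ lead(D) = −6x⁴ ÷ 3x³ = −2x. Subtract (−2x)·D = −6x⁴ + 6x³ + 8x² + 14x. Remainder: 18x³ − 18x² − 17x − 48.
Step 6: lead(18x³ − 18x² − 17x − 48) ÷ lead(D) = 18x³ ÷ 3x³ = 6. Subtract (6)·D = 18x³ − 18x² − 24x − 42. Remainder: 7x − 6.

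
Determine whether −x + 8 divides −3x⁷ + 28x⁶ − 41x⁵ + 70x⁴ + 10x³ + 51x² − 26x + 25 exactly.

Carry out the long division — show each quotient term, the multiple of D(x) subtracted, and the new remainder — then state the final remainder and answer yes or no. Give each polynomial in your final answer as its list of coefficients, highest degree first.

Step 1: lead(−3x⁷ + 28x⁶ − 41x⁵ + 70x⁴ + 10x³ + 51x² − 26x + 25) ÷ lead(D) = −3x⁷ ÷ −x = 3x⁶. Subtract (3x⁶)·D = −3x⁷ + 24x⁶. Remainder: 4x⁶ − 41x⁵ + 70x⁴ + 10x³ + 51x² − 26x + 25.
Step 2: lead(4x⁶ − 41x⁵ + 70x⁴ + 10x³ + 51x² − 26x + 25) ÷ lead(D) = 4x⁶ ÷ −x = −4x⁵. Subtract (−4x⁵)·D = 4x⁶ − 32x⁵. Remainder: −9x⁵ + 70x⁴ + 10x³ + 51x² − 26x + 25.
Step 3: lead(−9x⁵ + 70x⁴ + 10x³ + 51x² − 26x + 25) ÷ lead(D) = −9x⁵ ÷ −x = 9x⁴. Subtract (9x⁴)·D = −9x⁵ + 72x⁴. Remainder: −2x⁴ + 10x³ + 51x² − 26x + 25.
Step 4: lead(−2x⁴ + 10x³ + 51x² − 26x + 25) ÷ lead(D) = −2x⁴ ÷ −x = 2x³. Subtract (2x³)·D = −2x⁴ + 16x³. Remainder: −6x³ + 51x² − 26x + 25.
Step 5: lead(−6x³ + 51x² − 26x + 25) ÷ lead(D) = −6x³ ÷ −x = 6x². Subtract (6x²)·D = −6x³ + 48x². Remainder: 3x² − 26x + 25.
Step 6: lead(3x² − 26x + 25) ÷ lead(D) = 3x² ÷ −x = −3x. Subtract (−3x)·D = 3x² − 24x. Remainder: −2x + 25.
Step 7: lead(−2x + 25) ÷ lead(D) = −2x ÷ −x = 2. Subtract (2)·D = −2x + 16. Remainder: 9.

R = [9], so D(x) is not a factor of P(x). no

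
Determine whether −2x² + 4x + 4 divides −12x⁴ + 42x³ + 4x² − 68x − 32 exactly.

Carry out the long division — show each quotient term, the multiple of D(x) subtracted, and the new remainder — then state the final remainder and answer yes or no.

Step 1: lead(−12x⁴ + 42x³ + 4x² − 68x − 32) ÷ lead(D) = −12x⁴ ÷ −2x² = 6x². Subtract (6x²)·D = −12x⁴ + 24x³ + 24x². Remainder: 18x³ − 20x² − 68x − 32.
Step 2: lead(18x³ − 20x² − 68x − 32) ÷ lead(D) = 18x³ ÷ −2x² = −9x. Subtract (−9x)·D = 18x³ − 36x² − 36x. Remainder: 16x² − 32x − 32.
Step 3: lead(16x² − 32x − 32) ÷ lead(D) = 16x² ÷ −2x² = −8. Subtract (−8)·D = 16x² − 32x − 32. Remainder: 0.

R(x) = 0, so D(x) is a factor of P(x). yes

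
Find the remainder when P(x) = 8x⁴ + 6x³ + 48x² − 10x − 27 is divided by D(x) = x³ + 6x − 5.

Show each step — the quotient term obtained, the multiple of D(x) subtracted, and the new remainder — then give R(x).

R(x) = −6x + 3

Step 1: lead(8x⁴ + 6x³ + 48x² − 10x − 27) ÷ lead(D) = 8x⁴ ÷ x³ = 8x. Subtract (8x)·D = 8x⁴ + 48x² − 40x. Remainder: 6x³ + 30x − 27.
Step 2: lead(6x³ + 30x − 27) ÷ lead(D) = 6x³ ÷ x³ = 6. Subtract (6)·D = 6x³ + 36x − 30. Remainder: −6x + 3.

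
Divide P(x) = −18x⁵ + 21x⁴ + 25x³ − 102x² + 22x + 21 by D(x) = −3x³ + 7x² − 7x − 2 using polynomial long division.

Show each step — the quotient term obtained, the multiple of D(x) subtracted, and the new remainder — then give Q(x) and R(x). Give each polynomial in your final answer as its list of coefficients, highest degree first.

Step 1: lead(−18x⁵ + 21x⁴ + 25x³ − 102x² + 22x + 21) ÷ lead(D) = −18x⁵ ÷ −3x³ = 6x². Subtract (6x²)·D = −18x⁵ + 42x⁴ − 42x³ − 12x². Remainder: −21x⁴ + 67x³ − 90x² + 22x + 21.
Step 2: lead(−21x⁴ + 67x³ − 90x² + 22x + 21) ÷ lead(D) = −21x⁴ ÷ −3x³ = 7x. Subtract (7x)·D = −21x⁴ + 49x³ − 49x² − 14x. Remainder: 18x³ − 41x² + 36x + 21.
Step 3: lead(18x³ − 41x² + 36x + 21) ÷ lead(D) = 18x³ ÷ −3x³ = −6. Subtract (−6)·D = 18x³ − 42x² + 42x + 12. Remainder: x² − 6x + 9.

Q = [6, 7, -6]; R = [1, -6, 9]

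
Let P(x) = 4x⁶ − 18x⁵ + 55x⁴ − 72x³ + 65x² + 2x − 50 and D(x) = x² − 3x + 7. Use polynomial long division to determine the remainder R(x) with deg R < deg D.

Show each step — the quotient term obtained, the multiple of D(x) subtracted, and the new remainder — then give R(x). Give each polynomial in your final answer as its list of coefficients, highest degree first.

Step 1: lead(4x⁶ − 18x⁵ + 55x⁴ − 72x³ + 65x² + 2x − 50) ÷ lead(D) = 4x⁶ ÷ x² = 4x⁴. Subtract (4x⁴)·D = 4x⁶ − 12x⁵ + 28x⁴. Remainder: −6x⁵ + 27x⁴ − 72x³ + 65x² + 2x − 50.
Step 2: lead(−6x⁵ + 27x⁴ − 72x³ + 65x² + 2x − 50) ÷ lead(D) = −6x⁵ ÷ x² = −6x³. Subtract (−6x³)·D = −6x⁵ + 18x⁴ − 42x³. Remainder: 9x⁴ − 30x³ + 65x² + 2x − 50.
Step 3: lead(9x⁴ − 30x³ + 65x² + 2x − 50) ÷ lead(D) = 9x⁴ ÷ x² = 9x². Subtract (9x²)·D = 9x⁴ − 27x³ + 63x². Remainder: −3x³ + 2x² + 2x − 50.
Step 4: lead(−3x³ + 2x² + 2x − 50) ÷ lead(D) = −3x³ ÷ x² = −3x. Subtract (−3x)·D = −3x³ + 9x² − 21x. Remainder: −7x² + 23x − 50.
Step 5: lead(−7x² + 23x − 50) ÷ lead(D) = −7x² ÷ x² = −7. Subtract (−7)·D = −7x² + 21x − 49. Remainder: 2x − 1.

R = [2, -1]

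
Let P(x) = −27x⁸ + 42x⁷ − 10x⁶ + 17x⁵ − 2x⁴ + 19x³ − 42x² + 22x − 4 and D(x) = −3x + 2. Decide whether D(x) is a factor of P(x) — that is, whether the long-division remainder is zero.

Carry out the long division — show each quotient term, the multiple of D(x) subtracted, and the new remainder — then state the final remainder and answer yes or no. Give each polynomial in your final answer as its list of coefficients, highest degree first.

Step 1: lead(−27x⁸ + 42x⁷ − 10x⁶ + 17x⁵ − 2x⁴ + 19x³ − 42x² + 22x − 4) ÷ lead(D) = −27x⁸ ÷ −3x = 9x⁷. Subtract (9x⁷)·D = −27x⁸ + 18x⁷. Remainder: 24x⁷ − 10x⁶ + 17x⁵ − 2x⁴ + 19x³ − 42x² + 22x − 4.
Step 2: lead(24x⁷ − 10x⁶ + 17x⁵ − 2x⁴ + 19x³ − 42x² + 22x − 4) ÷ lead(D) = 24x⁷ ÷ −3x = −8x⁶. Subtract (−8x⁶)·D = 24x⁷ − 16x⁶. Remainder: 6x⁶ + 17x⁵ − 2x⁴ + 19x³ − 42x² + 22x − 4.
Step 3: lead(6x⁶ + 17x⁵ − 2x⁴ + 19x³ − 42x² + 22x − 4) ÷ lead(D) = 6x⁶ ÷ −3x = −2x⁵. Subtract (−2x⁵)·D = 6x⁶ − 4x⁵. Remainder: 21x⁵ − 2x⁴ + 19x³ − 42x² + 22x − 4.
Step 4: lead(21x⁵ − 2x⁴ + 19x³ − 42x² + 22x − 4) ÷ lead(D) = 21x⁵ ÷ −3x = −7x⁴. Subtract (−7x⁴)·D = 21x⁵ − 14x⁴. Remainder: 12x⁴ + 19x³ − 42x² + 22x − 4.
Step 5: lead(12x⁴ + 19x³ − 42x² + 22x − 4) ÷ lead(D) = 12x⁴ ÷ −3x = −4x³. Subtract (−4x³)·D = 12x⁴ − 8x³. Remainder: 27x³ − 42x² + 22x − 4.
Step 6: lead(27x³ − 42x² + 22x − 4) ÷ lead(D) = 27x³ ÷ −3x = −9x². Subtract (−9x²)·D = 27x³ − 18x². Remainder: −24x² + 22x − 4.
Step 7: lead(−24x² + 22x − 4) ÷ lead(D) = −24x² ÷ −3x = 8x. Subtract (8x)·D = −24x² + 16x. Remainder: 6x − 4.
Step 8: lead(6x − 4) ÷ lead(D) = 6x ÷ −3x = −2. Subtract (−2)·D = 6x − 4. Remainder: 0.

R = [0], so D(x) is a factor of P(x). yes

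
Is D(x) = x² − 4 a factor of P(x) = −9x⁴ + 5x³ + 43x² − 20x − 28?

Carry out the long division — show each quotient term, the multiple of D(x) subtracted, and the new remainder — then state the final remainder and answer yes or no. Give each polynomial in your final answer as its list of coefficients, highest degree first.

R = [0], so D(x) is a factor of P(x). yes

Step 1: lead(−9x⁴ + 5x³ + 43x² − 20x − 28) ÷ lead(D) = −9x⁴ ÷ x² = −9x². Subtract (−9x²)·D = −9x⁴ + 36x². Remainder: 5x³ + 7x² − 20x − 28.
Step 2: lead(5x³ + 7x² − 20x − 28) ÷ lead(D) = 5x³ ÷ x² = 5x. Subtract (5x)·D = 5x³ − 20x. Remainder: 7x² − 28.
Step 3: lead(7x² − 28) ÷ lead(D) = 7x² ÷ x² = 7. Subtract (7)·D = 7x² − 28. Remainder: 0.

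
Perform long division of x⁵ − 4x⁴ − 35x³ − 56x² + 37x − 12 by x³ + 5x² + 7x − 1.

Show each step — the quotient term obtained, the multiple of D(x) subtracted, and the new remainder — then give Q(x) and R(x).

Q(x) = x² − 9x + 3; R(x) = −7x² + 7x − 9

Step 1: lead(x⁵ − 4x⁴ − 35x³ − 56x² + 37x − 12) ÷ lead(D) = x⁵ ÷ x³ = x². Subtract (x²)·D = x⁵ + 5x⁴ + 7x³ − x². Remainder: −9x⁴ − 42x³ − 55x² + 37x − 12.
Step 2: lead(−9x⁴ − 42x³ − 55x² + 37x − 12) ÷ lead(D) = −9x⁴ ÷ x³ = −9x. Subtract (−9x)·D = −9x⁴ − 45x³ − 63x² + 9x. Remainder: 3x³ + 8x² + 28x − 12.
Step 3: lead(3x³ + 8x² + 28x − 12) ÷ lead(D) = 3x³ ÷ x³ = 3. Subtract (3)·D = 3x³ + 15x² + 21x − 3. Remainder: −7x² + 7x − 9.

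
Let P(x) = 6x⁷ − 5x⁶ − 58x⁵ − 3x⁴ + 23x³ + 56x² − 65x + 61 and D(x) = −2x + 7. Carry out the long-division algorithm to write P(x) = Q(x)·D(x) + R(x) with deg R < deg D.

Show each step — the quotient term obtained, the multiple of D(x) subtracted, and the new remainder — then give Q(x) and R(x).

Step 1: lead(6x⁷ − 5x⁶ − 58x⁵ − 3x⁴ + 23x³ + 56x² − 65x + 61) ÷ lead(D) = 6x⁷ ÷ −2x = −3x⁶. Subtract (−3x⁶)·D = 6x⁷ − 21x⁶. Remainder: 16x⁶ − 58x⁵ − 3x⁴ + 23x³ + 56x² − 65x + 61.
Step 2: lead(16x⁶ − 58x⁵ − 3x⁴ + 23x³ + 56x² − 65x + 61) ÷ lead(D) = 16x⁶ ÷ −2x = −8x⁵. Subtract (−8x⁵)·D = 16x⁶ − 56x⁵. Remainder: −2x⁵ − 3x⁴ + 23x³ + 56x² − 65x + 61.
Step 3: lead(−2x⁵ − 3x⁴ + 23x³ + 56x² − 65x + 61) ÷ lead(D) = −2x⁵ ÷ −2x = x⁴. Subtract (x⁴)·D = −2x⁵ + 7x⁴. Remainder: −10x⁴ + 23x³ + 56x² − 65x + 61.
Step 4: lead(−10x⁴ + 23x³ + 56x² − 65x + 61) ÷ lead(D) = −10x⁴ ÷ −2x = 5x³. Subtract (5x³)·D = −10x⁴ + 35x³. Remainder: −12x³ + 56x² − 65x + 61.
Step 5: lead(−12x³ + 56x² − 65x + 61) ÷ lead(D) = −12x³ ÷ −2x = 6x². Subtract (6x²)·D = −12x³ + 42x². Remainder: 14x² − 65x + 61.
Step 6: lead(14x² − 65x + 61) ÷ lead(D) = 14x² ÷ −2x = −7x. Subtract (−7x)·D = 14x² − 49x. Remainder: −16x + 61.
Step 7: lead(−16x + 61) ÷ lead(D) = −16x ÷ −2x = 8. Subtract (8)·D = −16x + 56. Remainder: 5.

Q(x) = −3x⁶ − 8x⁵ + x⁴ + 5x³ + 6x² − 7x + 8; R(x) = 5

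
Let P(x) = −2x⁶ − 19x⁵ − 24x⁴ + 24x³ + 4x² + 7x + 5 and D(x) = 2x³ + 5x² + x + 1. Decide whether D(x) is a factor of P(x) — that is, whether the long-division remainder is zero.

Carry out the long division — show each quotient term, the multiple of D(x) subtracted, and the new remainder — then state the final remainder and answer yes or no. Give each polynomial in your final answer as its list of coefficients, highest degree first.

R = [4], so D(x) is not a factor of P(x). no

Step 1: lead(−2x⁶ − 19x⁵ − 24x⁴ + 24x³ + 4x² + 7x + 5) ÷ lead(D) = −2x⁶ ÷ 2x³ = −x³. Subtract (−x³)·D = −2x⁶ − 5x⁵ − x⁴ − x³. Remainder: −14x⁵ − 23x⁴ + 25x³ + 4x² + 7x + 5.
Step 2: lead(−14x⁵ − 23x⁴ + 25x³ + 4x² + 7x + 5) ÷ lead(D) = −14x⁵ ÷ 2x³ = −7x². Subtract (−7x²)·D = −14x⁵ − 35x⁴ − 7x³ − 7x². Remainder: 12x⁴ + 32x³ + 11x² + 7x + 5.
Step 3: lead(12x⁴ + 32x³ + 11x² + 7x + 5) ÷ lead(D) = 12x⁴ ÷ 2x³ = 6x. Subtract (6x)·D = 12x⁴ + 30x³ + 6x² + 6x. Remainder: 2x³ + 5x² + x + 5.
Step 4: lead(2x³ + 5x² + x + 5) ÷ lead(D) = 2x³ ÷ 2x³ = 1. Subtract (1)·D = 2x³ + 5x² + x + 1. Remainder: 4.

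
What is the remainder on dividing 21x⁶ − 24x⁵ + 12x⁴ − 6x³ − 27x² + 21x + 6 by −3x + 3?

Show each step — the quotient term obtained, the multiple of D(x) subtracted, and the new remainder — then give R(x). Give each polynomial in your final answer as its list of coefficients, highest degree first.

Step 1: lead(21x⁶ − 24x⁵ + 12x⁴ − 6x³ − 27x² + 21x + 6) ÷ lead(D) = 21x⁶ ÷ −3x = −7x⁵. Subtract (−7x⁵)·D = 21x⁶ − 21x⁵. Remainder: −3x⁵ + 12x⁴ − 6x³ − 27x² + 21x + 6.
Step 2: lead(−3x⁵ + 12x⁴ − 6x³ − 27x² + 21x + 6) ÷ lead(D) = −3x⁵ ÷ −3x = x⁴. Subtract (x⁴)·D = −3x⁵ + 3x⁴. Remainder: 9x⁴ − 6x³ − 27x² + 21x + 6.
Step 3: lead(9x⁴ − 6x³ − 27x² + 21x + 6) ÷ lead(D) = 9x⁴ ÷ −3x = −3x³. Subtract (−3x³)·D = 9x⁴ − 9x³. Remainder: 3x³ − 27x² + 21x + 6.
Step 4: lead(3x³ − 27x² + 21x + 6) ÷ lead(D) = 3x³ ÷ −3x = −x². Subtract (−x²)·D = 3x³ − 3x². Remainder: −24x² + 21x + 6.
Step 5: lead(−24x² + 21x + 6) ÷ lead(D) = −24x² ÷ −3x = 8x. Subtract (8x)·D = −24x² + 24x. Remainder: −3x + 6.
Step 6: lead(−3x + 6) ÷ lead(D) = −3x ÷ −3x = 1. Subtract (1)·D = −3x + 3. Remainder: 3.

R = [3]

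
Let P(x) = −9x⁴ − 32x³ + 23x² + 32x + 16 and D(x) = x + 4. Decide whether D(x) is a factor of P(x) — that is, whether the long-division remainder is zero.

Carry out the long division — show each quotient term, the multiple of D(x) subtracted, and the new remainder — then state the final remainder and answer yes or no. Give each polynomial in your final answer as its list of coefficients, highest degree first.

Step 1: lead(−9x⁴ − 32x³ + 23x² + 32x + 16) ÷ lead(D) = −9x⁴ ÷ x = −9x³. Subtract (−9x³)·D = −9x⁴ − 36x³. Remainder: 4x³ + 23x² + 32x + 16.
Step 2: lead(4x³ + 23x² + 32x + 16) ÷ lead(D) = 4x³ ÷ x = 4x². Subtract (4x²)·D = 4x³ + 16x². Remainder: 7x² + 32x + 16.
Step 3: lead(7x² + 32x + 16) ÷ lead(D) = 7x² ÷ x = 7x. Subtract (7x)·D = 7x² + 28x. Remainder: 4x + 16.
Step 4: lead(4x + 16) ÷ lead(D) = 4x ÷ x = 4. Subtract (4)·D = 4x + 16. Remainder: 0.

R = [0], so D(x) is a factor of P(x). yes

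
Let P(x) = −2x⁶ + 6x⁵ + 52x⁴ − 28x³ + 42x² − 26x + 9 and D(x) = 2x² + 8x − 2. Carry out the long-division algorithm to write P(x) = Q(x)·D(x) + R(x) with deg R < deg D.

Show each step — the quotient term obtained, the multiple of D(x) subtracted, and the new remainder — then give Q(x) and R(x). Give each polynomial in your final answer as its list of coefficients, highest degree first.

Step 1: lead(−2x⁶ + 6x⁵ + 52x⁴ − 28x³ + 42x² − 26x + 9) ÷ lead(D) = −2x⁶ ÷ 2x² = −x⁴. Subtract (−x⁴)·D = −2x⁶ − 8x⁵ + 2x⁴. Remainder: 14x⁵ + 50x⁴ − 28x³ + 42x² − 26x + 9.
Step 2: lead(14x⁵ + 50x⁴ − 28x³ + 42x² − 26x + 9) ÷ lead(D) = 14x⁵ ÷ 2x² = 7x³. Subtract (7x³)·D = 14x⁵ + 56x⁴ − 14x³. Remainder: −6x⁴ − 14x³ + 42x² − 26x + 9.
Step 3: lead(−6x⁴ − 14x³ + 42x² − 26x + 9) ÷ lead(D) = −6x⁴ ÷ 2x² = −3x². Subtract (−3x²)·D = −6x⁴ − 24x³ + 6x². Remainder: 10x³ + 36x² − 26x + 9.
Step 4: lead(10x³ + 36x² − 26x + 9) ÷ lead(D) = 10x³ ÷ 2x² = 5x. Subtract (5x)·D = 10x³ + 40x² − 10x. Remainder: −4x² − 16x + 9.
Step 5: lead(−4x² − 16x + 9) ÷ lead(D) = −4x² ÷ 2x² = −2. Subtract (−2)·D = −4x² − 16x + 4. Remainder: 5.

Q = [-1, 7, -3, 5, -2]; R = [5]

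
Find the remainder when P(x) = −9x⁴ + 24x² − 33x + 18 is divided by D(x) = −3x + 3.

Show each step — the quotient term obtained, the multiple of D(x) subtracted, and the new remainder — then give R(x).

R(x) = 0

Step 1: lead(−9x⁴ + 24x² − 33x + 18) ÷ lead(D) = −9x⁴ ÷ −3x = 3x³. Subtract (3x³)·D = −9x⁴ + 9x³. Remainder: −9x³ + 24x² − 33x + 18.
Step 2: lead(−9x³ + 24x² − 33x + 18) ÷ lead(D) = −9x³ ÷ −3x = 3x². Subtract (3x²)·D = −9x³ + 9x². Remainder: 15x² − 33x + 18.
Step 3: lead(15x² − 33x + 18) ÷ lead(D) = 15x² ÷ −3x = −5x. Subtract (−5x)·D = 15x² − 15x. Remainder: −18x + 18.
Step 4: lead(−18x + 18) ÷ lead(D) = −18x ÷ −3x = 6. Subtract (6)·D = −18x + 18. Remainder: 0.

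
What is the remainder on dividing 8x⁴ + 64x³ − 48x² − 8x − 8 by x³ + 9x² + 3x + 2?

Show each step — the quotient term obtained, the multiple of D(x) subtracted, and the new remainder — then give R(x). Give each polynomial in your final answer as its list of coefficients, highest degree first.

Step 1: lead(8x⁴ + 64x³ − 48x² − 8x − 8) ÷ lead(D) = 8x⁴ ÷ x³ = 8x. Subtract (8x)·D = 8x⁴ + 72x³ + 24x² + 16x. Remainder: −8x³ − 72x² − 24x − 8.
Step 2: lead(−8x³ − 72x² − 24x − 8) ÷ lead(D) = −8x³ ÷ x³ = −8. Subtract (−8)·D = −8x³ − 72x² − 24x − 16. Remainder: 8.

R = [8]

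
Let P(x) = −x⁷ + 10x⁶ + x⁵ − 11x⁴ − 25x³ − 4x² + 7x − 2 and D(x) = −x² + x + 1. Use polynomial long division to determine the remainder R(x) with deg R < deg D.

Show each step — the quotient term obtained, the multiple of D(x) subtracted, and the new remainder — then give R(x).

Step 1: lead(−x⁷ + 10x⁶ + x⁵ − 11x⁴ − 25x³ − 4x² + 7x − 2) ÷ lead(D) = −x⁷ ÷ −x² = x⁵. Subtract (x⁵)·D = −x⁷ + x⁶ + x⁵. Remainder: 9x⁶ − 11x⁴ − 25x³ − 4x² + 7x − 2.
Step 2: lead(9x⁶ − 11x⁴ − 25x³ − 4x² + 7x − 2) ÷ lead(D) = 9x⁶ ÷ −x² = −9x⁴. Subtract (−9x⁴)·D = 9x⁶ − 9x⁵ − 9x⁴. Remainder: 9x⁵ − 2x⁴ − 25x³ − 4x² + 7x − 2.
Step 3: lead(9x⁵ − 2x⁴ − 25x³ − 4x² + 7x − 2) ÷ lead(D) = 9x⁵ ÷ −x² = −9x³. Subtract (−9x³)·D = 9x⁵ − 9x⁴ − 9x³. Remainder: 7x⁴ − 16x³ − 4x² + 7x − 2.
Step 4: lead(7x⁴ − 16x³ − 4x² + 7x − 2) ÷ lead(D) = 7x⁴ ÷ −x² = −7x². Subtract (−7x²)·D = 7x⁴ − 7x³ − 7x². Remainder: −9x³ + 3x² + 7x − 2.
Step 5: lead(−9x³ + 3x² + 7x − 2) ÷ lead(D) = −9x³ ÷ −x² = 9x. Subtract (9x)·D = −9x³ + 9x² + 9x. Remainder: −6x² − 2x − 2.
Step 6: lead(−6x² − 2x − 2) ÷ lead(D) = −6x² ÷ −x² = 6. Subtract (6)·D = −6x² + 6x + 6. Remainder: −8x − 8.

R(x) = −8x − 8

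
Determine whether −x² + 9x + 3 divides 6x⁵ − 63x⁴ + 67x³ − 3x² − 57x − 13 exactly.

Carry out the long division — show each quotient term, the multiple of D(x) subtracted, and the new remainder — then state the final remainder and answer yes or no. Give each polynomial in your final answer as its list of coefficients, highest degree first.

R = [9, 5], so D(x) is not a factor of P(x). no

Step 1: lead(6x⁵ − 63x⁴ + 67x³ − 3x² − 57x − 13) ÷ lead(D) = 6x⁵ ÷ −x² = −6x³. Subtract (−6x³)·D = 6x⁵ − 54x⁴ − 18x³. Remainder: −9x⁴ + 85x³ − 3x² − 57x − 13.
Step 2: lead(−9x⁴ + 85x³ − 3x² − 57x − 13) ÷ lead(D) = −9x⁴ ÷ −x² = 9x². Subtract (9x²)·D = −9x⁴ + 81x³ + 27x². Remainder: 4x³ − 30x² − 57x − 13.
Step 3: lead(4x³ − 30x² − 57x − 13) ÷ lead(D) = 4x³ ÷ −x² = −4x. Subtract (−4x)·D = 4x³ − 36x² − 12x. Remainder: 6x² − 45x − 13.
Step 4: lead(6x² − 45x − 13) ÷ lead(D) = 6x² ÷ −x² = −6. Subtract (−6)·D = 6x² − 54x − 18. Remainder: 9x + 5.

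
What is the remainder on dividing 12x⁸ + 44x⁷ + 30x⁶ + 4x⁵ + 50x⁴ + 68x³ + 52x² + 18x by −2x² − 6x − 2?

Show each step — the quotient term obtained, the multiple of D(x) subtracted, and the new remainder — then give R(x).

R(x) = −2

Step 1: lead(12x⁸ + 44x⁷ + 30x⁶ + 4x⁵ + 50x⁴ + 68x³ + 52x² + 18x) ÷ lead(D) = 12x⁸ ÷ −2x² = −6x⁶. Subtract (−6x⁶)·D = 12x⁸ + 36x⁷ + 12x⁶. Remainder: 8x⁷ + 18x⁶ + 4x⁵ + 50x⁴ + 68x³ + 52x² + 18x.
Step 2: lead(8x⁷ + 18x⁶ + 4x⁵ + 50x⁴ + 68x³ + 52x² + 18x) ÷ lead(D) = 8x⁷ ÷ −2x² = −4x⁵. Subtract (−4x⁵)·D = 8x⁷ + 24x⁶ + 8x⁵. Remainder: −6x⁶ − 4x⁵ + 50x⁴ + 68x³ + 52x² + 18x.
Step 3: lead(−6x⁶ − 4x⁵ + 50x⁴ + 68x³ + 52x² + 18x) ÷ lead(D) = −6x⁶ ÷ −2x² = 3x⁴. Subtract (3x⁴)·D = −6x⁶ − 18x⁵ − 6x⁴. Remainder: 14x⁵ + 56x⁴ + 68x³ + 52x² + 18x.
Step 4: lead(14x⁵ + 56x⁴ + 68x³ + 52x² + 18x) ÷ lead(D) = 14x⁵ ÷ −2x² = −7x³. Subtract (−7x³)·D = 14x⁵ + 42x⁴ + 14x³. Remainder: 14x⁴ + 54x³ + 52x² + 18x.
Step 5: lead(14x⁴ + 54x³ + 52x² + 18x) ÷ lead(D) = 14x⁴ ÷ −2x² = −7x². Subtract (−7x²)·D = 14x⁴ + 42x³ + 14x². Remainder: 12x³ + 38x² + 18x.
Step 6: lead(12x³ + 38x² + 18x) ÷ lead(D) = 12x³ ÷ −2x² = −6x. Subtract (−6x)·D = 12x³ + 36x² + 12x. Remainder: 2x² + 6x.
Step 7: lead(2x² + 6x) ÷ lead(D) = 2x² ÷ −2x² = −1. Subtract (−1)·D = 2x² + 6x + 2. Remainder: −2.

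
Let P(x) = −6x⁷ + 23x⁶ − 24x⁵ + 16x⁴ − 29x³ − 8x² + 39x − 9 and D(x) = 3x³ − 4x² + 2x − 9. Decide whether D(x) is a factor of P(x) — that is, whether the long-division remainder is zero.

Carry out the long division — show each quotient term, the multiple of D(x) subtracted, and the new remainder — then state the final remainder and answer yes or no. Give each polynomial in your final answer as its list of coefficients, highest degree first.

Step 1: lead(−6x⁷ + 23x⁶ − 24x⁵ + 16x⁴ − 29x³ − 8x² + 39x − 9) ÷ lead(D) = −6x⁷ ÷ 3x³ = −2x⁴. Subtract (−2x⁴)·D = −6x⁷ + 8x⁶ − 4x⁵ + 18x⁴. Remainder: 15x⁶ − 20x⁵ − 2x⁴ − 29x³ − 8x² + 39x − 9.
Step 2: lead(15x⁶ − 20x⁵ − 2x⁴ − 29x³ − 8x² + 39x − 9) ÷ lead(D) = 15x⁶ ÷ 3x³ = 5x³. Subtract (5x³)·D = 15x⁶ − 20x⁵ + 10x⁴ − 45x³. Remainder: −12x⁴ + 16x³ − 8x² + 39x − 9.
Step 3: lead(−12x⁴ + 16x³ − 8x² + 39x − 9) ÷ lead(D) = −12x⁴ ÷ 3x³ = −4x. Subtract (−4x)·D = −12x⁴ + 16x³ − 8x² + 36x. Remainder: 3x − 9.

R = [3, -9], so D(x) is not a factor of P(x). no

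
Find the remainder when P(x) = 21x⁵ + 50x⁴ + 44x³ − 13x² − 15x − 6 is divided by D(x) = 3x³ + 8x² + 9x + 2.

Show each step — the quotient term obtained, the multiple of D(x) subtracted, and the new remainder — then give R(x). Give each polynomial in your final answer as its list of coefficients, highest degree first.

R = [-1, -2, -4]

Step 1: lead(21x⁵ + 50x⁴ + 44x³ − 13x² − 15x − 6) ÷ lead(D) = 21x⁵ ÷ 3x³ = 7x². Subtract (7x²)·D = 21x⁵ + 56x⁴ + 63x³ + 14x². Remainder: −6x⁴ − 19x³ − 27x² − 15x − 6.
Step 2: lead(−6x⁴ − 19x³ − 27x² − 15x − 6) ÷ lead(D) = −6x⁴ ÷ 3x³ = −2x. Subtract (−2x)·D = −6x⁴ − 16x³ − 18x² − 4x. Remainder: −3x³ − 9x² − 11x − 6.
Step 3: lead(−3x³ − 9x² − 11x − 6) ÷ lead(D) = −3x³ ÷ 3x³ = −1. Subtract (−1)·D = −3x³ − 8x² − 9x − 2. Remainder: −x² − 2x − 4.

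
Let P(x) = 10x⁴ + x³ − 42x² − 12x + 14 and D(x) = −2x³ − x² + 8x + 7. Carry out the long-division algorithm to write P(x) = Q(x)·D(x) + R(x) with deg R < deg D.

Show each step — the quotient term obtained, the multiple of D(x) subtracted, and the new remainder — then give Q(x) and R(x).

Q(x) = −5x + 2; R(x) = 7x

Step 1: lead(10x⁴ + x³ − 42x² − 12x + 14) ÷ lead(D) = 10x⁴ ÷ −2x³ = −5x. Subtract (−5x)·D = 10x⁴ + 5x³ − 40x² − 35x. Remainder: −4x³ − 2x² + 23x + 14.
Step 2: lead(−4x³ − 2x² + 23x + 14) ÷ lead(D) = −4x³ ÷ −2x³ = 2. Subtract (2)·D = −4x³ − 2x² + 16x + 14. Remainder: 7x.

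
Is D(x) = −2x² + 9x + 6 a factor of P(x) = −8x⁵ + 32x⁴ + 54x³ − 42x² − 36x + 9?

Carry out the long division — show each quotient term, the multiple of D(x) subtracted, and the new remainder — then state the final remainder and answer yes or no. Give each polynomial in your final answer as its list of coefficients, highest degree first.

R = [9], so D(x) is not a factor of P(x). no

Step 1: lead(−8x⁵ + 32x⁴ + 54x³ − 42x² − 36x + 9) ÷ lead(D) = −8x⁵ ÷ −2x² = 4x³. Subtract (4x³)·D = −8x⁵ + 36x⁴ + 24x³. Remainder: −4x⁴ + 30x³ − 42x² − 36x + 9.
Step 2: lead(−4x⁴ + 30x³ − 42x² − 36x + 9) ÷ lead(D) = −4x⁴ ÷ −2x² = 2x². Subtract (2x²)·D = −4x⁴ + 18x³ + 12x². Remainder: 12x³ − 54x² − 36x + 9.
Step 3: lead(12x³ − 54x² − 36x + 9) ÷ lead(D) = 12x³ ÷ −2x² = −6x. Subtract (−6x)·D = 12x³ − 54x² − 36x. Remainder: 9.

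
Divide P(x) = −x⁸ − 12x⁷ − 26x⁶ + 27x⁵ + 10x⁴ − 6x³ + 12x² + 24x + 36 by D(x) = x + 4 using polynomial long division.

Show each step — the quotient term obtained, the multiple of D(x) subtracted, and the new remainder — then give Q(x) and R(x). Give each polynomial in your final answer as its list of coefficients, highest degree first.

Q = [-1, -8, 6, 3, -2, 2, 4, 8]; R = [4]

Step 1: lead(−x⁸ − 12x⁷ − 26x⁶ + 27x⁵ + 10x⁴ − 6x³ + 12x² + 24x + 36) ÷ lead(D) = −x⁸ ÷ x = −x⁷. Subtract (−x⁷)·D = −x⁸ − 4x⁷. Remainder: −8x⁷ − 26x⁶ + 27x⁵ + 10x⁴ − 6x³ + 12x² + 24x + 36.
Step 2: lead(−8x⁷ − 26x⁶ + 27x⁵ + 10x⁴ − 6x³ + 12x² + 24x + 36) ÷ lead(D) = −8x⁷ ÷ x = −8x⁶. Subtract (−8x⁶)·D = −8x⁷ − 32x⁶. Remainder: 6x⁶ + 27x⁵ + 10x⁴ − 6x³ + 12x² + 24x + 36.
Step 3: lead(6x⁶ + 27x⁵ + 10x⁴ − 6x³ + 12x² + 24x + 36) ÷ lead(D) = 6x⁶ ÷ x = 6x⁵. Subtract (6x⁵)·D = 6x⁶ + 24x⁵. Remainder: 3x⁵ + 10x⁴ − 6x³ + 12x² + 24x + 36.
Step 4: lead(3x⁵ + 10x⁴ − 6x³ + 12x² + 24x + 36) ÷ lead(D) = 3x⁵ ÷ x = 3x⁴. Subtract (3x⁴)·D = 3x⁵ + 12x⁴. Remainder: −2x⁴ − 6x³ + 12x² + 24x + 36.
Step 5: lead(−2x⁴ − 6x³ + 12x² + 24x + 36) ÷ lead(D) = −2x⁴ ÷ x = −2x³. Subtract (−2x³)·D = −2x⁴ − 8x³. Remainder: 2x³ + 12x² + 24x + 36.
Step 6: lead(2x³ + 12x² + 24x + 36) ÷ lead(D) = 2x³ ÷ x = 2x². Subtract (2x²)·D = 2x³ + 8x². Remainder: 4x² + 24x + 36.
Step 7: lead(4x² + 24x + 36) ÷ lead(D) = 4x² ÷ x = 4x. Subtract (4x)·D = 4x² + 16x. Remainder: 8x + 36.
Step 8: lead(8x + 36) ÷ lead(D) = 8x ÷ x = 8. Subtract (8)·D = 8x + 32. Remainder: 4.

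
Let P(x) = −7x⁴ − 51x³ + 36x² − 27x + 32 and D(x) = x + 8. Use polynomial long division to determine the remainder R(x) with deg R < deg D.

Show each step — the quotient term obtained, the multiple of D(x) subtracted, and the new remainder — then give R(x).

R(x) = −8

Step 1: lead(−7x⁴ − 51x³ + 36x² − 27x + 32) ÷ lead(D) = −7x⁴ ÷ x = −7x³. Subtract (−7x³)·D = −7x⁴ − 56x³. Remainder: 5x³ + 36x² − 27x + 32.
Step 2: lead(5x³ + 36x² − 27x + 32) ÷ lead(D) = 5x³ ÷ x = 5x². Subtract (5x²)·D = 5x³ + 40x². Remainder: −4x² − 27x + 32.
Step 3: lead(−4x² − 27x + 32) ÷ lead(D) = −4x² ÷ x = −4x. Subtract (−4x)·D = −4x² − 32x. Remainder: 5x + 32.
Step 4: lead(5x + 32) ÷ lead(D) = 5x ÷ x = 5. Subtract (5)·D = 5x + 40. Remainder: −8.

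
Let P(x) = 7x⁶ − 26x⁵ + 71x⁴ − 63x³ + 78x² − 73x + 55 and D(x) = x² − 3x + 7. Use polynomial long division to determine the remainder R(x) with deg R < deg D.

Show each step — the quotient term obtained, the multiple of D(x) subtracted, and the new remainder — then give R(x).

Step 1: lead(7x⁶ − 26x⁵ + 71x⁴ − 63x³ + 78x² − 73x + 55) ÷ lead(D) = 7x⁶ ÷ x² = 7x⁴. Subtract (7x⁴)·D = 7x⁶ − 21x⁵ + 49x⁴. Remainder: −5x⁵ + 22x⁴ − 63x³ + 78x² − 73x + 55.
Step 2: lead(−5x⁵ + 22x⁴ − 63x³ + 78x² − 73x + 55) ÷ lead(D) = −5x⁵ ÷ x² = −5x³. Subtract (−5x³)·D = −5x⁵ + 15x⁴ − 35x³. Remainder: 7x⁴ − 28x³ + 78x² − 73x + 55.
Step 3: lead(7x⁴ − 28x³ + 78x² − 73x + 55) ÷ lead(D) = 7x⁴ ÷ x² = 7x². Subtract (7x²)·D = 7x⁴ − 21x³ + 49x². Remainder: −7x³ + 29x² − 73x + 55.
Step 4: lead(−7x³ + 29x² − 73x + 55) ÷ lead(D) = −7x³ ÷ x² = −7x. Subtract (−7x)·D = −7x³ + 21x² − 49x. Remainder: 8x² − 24x + 55.
Step 5: lead(8x² − 24x + 55) ÷ lead(D) = 8x² ÷ x² = 8. Subtract (8)·D = 8x² − 24x + 56. Remainder: −1.

R(x) = −1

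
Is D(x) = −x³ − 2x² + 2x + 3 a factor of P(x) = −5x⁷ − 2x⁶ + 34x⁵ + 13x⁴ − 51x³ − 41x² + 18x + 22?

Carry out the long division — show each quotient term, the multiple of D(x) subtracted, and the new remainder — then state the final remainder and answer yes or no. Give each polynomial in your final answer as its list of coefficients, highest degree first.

Step 1: lead(−5x⁷ − 2x⁶ + 34x⁵ + 13x⁴ − 51x³ − 41x² + 18x + 22) ÷ lead(D) = −5x⁷ ÷ −x³ = 5x⁴. Subtract (5x⁴)·D = −5x⁷ − 10x⁶ + 10x⁵ + 15x⁴. Remainder: 8x⁶ + 24x⁵ − 2x⁴ − 51x³ − 41x² + 18x + 22.
Step 2: lead(8x⁶ + 24x⁵ − 2x⁴ − 51x³ − 41x² + 18x + 22) ÷ lead(D) = 8x⁶ ÷ −x³ = −8x³. Subtract (−8x³)·D = 8x⁶ + 16x⁵ − 16x⁴ − 24x³. Remainder: 8x⁵ + 14x⁴ − 27x³ − 41x² + 18x + 22.
Step 3: lead(8x⁵ + 14x⁴ − 27x³ − 41x² + 18x + 22) ÷ lead(D) = 8x⁵ ÷ −x³ = −8x². Subtract (−8x²)·D = 8x⁵ + 16x⁴ − 16x³ − 24x². Remainder: −2x⁴ − 11x³ − 17x² + 18x + 22.
Step 4: lead(−2x⁴ − 11x³ − 17x² + 18x + 22) ÷ lead(D) = −2x⁴ ÷ −x³ = 2x. Subtract (2x)·D = −2x⁴ − 4x³ + 4x² + 6x. Remainder: −7x³ − 21x² + 12x + 22.
Step 5: lead(−7x³ − 21x² + 12x + 22) ÷ lead(D) = −7x³ ÷ −x³ = 7. Subtract (7)·D = −7x³ − 14x² + 14x + 21. Remainder: −7x² − 2x + 1.

R = [-7, -2, 1], so D(x) is not a factor of P(x). no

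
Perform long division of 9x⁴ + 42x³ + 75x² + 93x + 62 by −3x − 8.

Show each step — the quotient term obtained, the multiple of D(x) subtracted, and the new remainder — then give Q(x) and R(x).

Q(x) = −3x³ − 6x² − 9x − 7; R(x) = 6

Step 1: lead(9x⁴ + 42x³ + 75x² + 93x + 62) ÷ lead(D) = 9x⁴ ÷ −3x = −3x³. Subtract (−3x³)·D = 9x⁴ + 24x³. Remainder: 18x³ + 75x² + 93x + 62.
Step 2: lead(18x³ + 75x² + 93x + 62) ÷ lead(D) = 18x³ ÷ −3x = −6x². Subtract (−6x²)·D = 18x³ + 48x². Remainder: 27x² + 93x + 62.
Step 3: lead(27x² + 93x + 62) ÷ lead(D) = 27x² ÷ −3x = −9x. Subtract (−9x)·D = 27x² + 72x. Remainder: 21x + 62.
Step 4: lead(21x + 62) ÷ lead(D) = 21x ÷ −3x = −7. Subtract (−7)·D = 21x + 56. Remainder: 6.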